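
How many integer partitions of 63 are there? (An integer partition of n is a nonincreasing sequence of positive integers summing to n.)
p(63) = 1505499

Compute p(n) via the recurrence p(n, m) = p(n, m−1) + p(n−m, m), where p(n, m) counts partitions of n with all parts ≤ m and p(n) = p(n, n). The base cases are p(0, m) = 1 and p(n, 0) = 0 for n > 0. Filling the table yields p(63) = 1505499. (Euler's pentagonal recurrence is an alternative.)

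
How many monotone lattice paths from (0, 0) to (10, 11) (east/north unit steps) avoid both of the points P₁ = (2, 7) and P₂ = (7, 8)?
Number of paths = 210516

Inclusion–exclusion. Total paths: C(21, 10) = 352716. Through P₁: C(9, 2)·C(12, 8) = 17820. Through P₂: C(15, 7)·C(6, 3) = 128700. Since P₁ is strictly southwest of P₂, a monotone path through both must visit P₁ then P₂; paths through both = C(9, 2)·C(6, 5)·C(6, 3) = 4320. Avoid both = 352716 − 17820 − 128700 + 4320 = 210516.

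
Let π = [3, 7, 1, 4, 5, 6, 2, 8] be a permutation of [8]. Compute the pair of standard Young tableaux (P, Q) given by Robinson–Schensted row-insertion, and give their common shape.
P = [1, 2, 5, 6, 8] / [3, 4] / [7];  Q = [1, 2, 5, 6, 8] / [3, 4] / [7];  common shape = (5, 2, 1)

Row-insert the values π_1, π_2, … into P one at a time, bumping the leftmost entry strictly greater than the inserted value down to the next row. The recording tableau Q records, in position (i, j), the step at which that cell was added to P.
  Insert 3 (step 1): P = [3];  Q = [1]
  Insert 7 (step 2): P = [3, 7];  Q = [1, 2]
  Insert 1 (step 3): P = [1, 7] / [3];  Q = [1, 2] / [3]
  Insert 4 (step 4): P = [1, 4] / [3, 7];  Q = [1, 2] / [3, 4]
  Insert 5 (step 5): P = [1, 4, 5] / [3, 7];  Q = [1, 2, 5] / [3, 4]
  Insert 6 (step 6): P = [1, 4, 5, 6] / [3, 7];  Q = [1, 2, 5, 6] / [3, 4]
  Insert 2 (step 7): P = [1, 2, 5, 6] / [3, 4] / [7];  Q = [1, 2, 5, 6] / [3, 4] / [7]
  Insert 8 (step 8): P = [1, 2, 5, 6, 8] / [3, 4] / [7];  Q = [1, 2, 5, 6, 8] / [3, 4] / [7]
Final shape: (5, 2, 1).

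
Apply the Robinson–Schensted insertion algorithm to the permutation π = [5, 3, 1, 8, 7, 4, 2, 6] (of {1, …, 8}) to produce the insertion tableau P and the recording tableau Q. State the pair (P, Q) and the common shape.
P = [1, 2, 6] / [3, 4] / [5, 7] / [8];  Q = [1, 4, 8] / [2, 5] / [3, 6] / [7];  common shape = (3, 2, 2, 1)

Row-insert the values π_1, π_2, … into P one at a time, bumping the leftmost entry strictly greater than the inserted value down to the next row. The recording tableau Q records, in position (i, j), the step at which that cell was added to P.
  Insert 5 (step 1): P = [5];  Q = [1]
  Insert 3 (step 2): P = [3] / [5];  Q = [1] / [2]
  Insert 1 (step 3): P = [1] / [3] / [5];  Q = [1] / [2] / [3]
  Insert 8 (step 4): P = [1, 8] / [3] / [5];  Q = [1, 4] / [2] / [3]
  Insert 7 (step 5): P = [1, 7] / [3, 8] / [5];  Q = [1, 4] / [2, 5] / [3]
  Insert 4 (step 6): P = [1, 4] / [3, 7] / [5, 8];  Q = [1, 4] / [2, 5] / [3, 6]
  Insert 2 (step 7): P = [1, 2] / [3, 4] / [5, 7] / [8];  Q = [1, 4] / [2, 5] / [3, 6] / [7]
  Insert 6 (step 8): P = [1, 2, 6] / [3, 4] / [5, 7] / [8];  Q = [1, 4, 8] / [2, 5] / [3, 6] / [7]
Final shape: (3, 2, 2, 1).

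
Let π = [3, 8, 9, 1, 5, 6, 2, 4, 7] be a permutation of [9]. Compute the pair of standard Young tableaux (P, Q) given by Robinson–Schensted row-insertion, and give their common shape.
P = [1, 2, 4, 7] / [3, 5, 6] / [8, 9];  Q = [1, 2, 3, 9] / [4, 5, 6] / [7, 8];  common shape = (4, 3, 2)

Row-insert the values π_1, π_2, … into P one at a time, bumping the leftmost entry strictly greater than the inserted value down to the next row. The recording tableau Q records, in position (i, j), the step at which that cell was added to P.
  Insert 3 (step 1): P = [3];  Q = [1]
  Insert 8 (step 2): P = [3, 8];  Q = [1, 2]
  Insert 9 (step 3): P = [3, 8, 9];  Q = [1, 2, 3]
  Insert 1 (step 4): P = [1, 8, 9] / [3];  Q = [1, 2, 3] / [4]
  Insert 5 (step 5): P = [1, 5, 9] / [3, 8];  Q = [1, 2, 3] / [4, 5]
  Insert 6 (step 6): P = [1, 5, 6] / [3, 8, 9];  Q = [1, 2, 3] / [4, 5, 6]
  Insert 2 (step 7): P = [1, 2, 6] / [3, 5, 9] / [8];  Q = [1, 2, 3] / [4, 5, 6] / [7]
  Insert 4 (step 8): P = [1, 2, 4] / [3, 5, 6] / [8, 9];  Q = [1, 2, 3] / [4, 5, 6] / [7, 8]
  Insert 7 (step 9): P = [1, 2, 4, 7] / [3, 5, 6] / [8, 9];  Q = [1, 2, 3, 9] / [4, 5, 6] / [7, 8]
Final shape: (4, 3, 2).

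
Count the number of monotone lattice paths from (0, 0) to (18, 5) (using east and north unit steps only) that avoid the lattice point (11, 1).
Number of paths = 29689

Total paths from (0, 0) to (18, 5): C(23, 18) = 33649. Paths through (11, 1): (paths (0, 0) → (11, 1)) × (paths (11, 1) → (18, 5)) = C(12, 11) · C(11, 7) = 12 · 330 = 3960. Avoidance count = 33649 − 3960 = 29689.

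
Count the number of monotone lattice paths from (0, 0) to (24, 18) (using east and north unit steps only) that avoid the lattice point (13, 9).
Number of paths = 270150457850

Total paths from (0, 0) to (24, 18): C(42, 24) = 353697121050. Paths through (13, 9): (paths (0, 0) → (13, 9)) × (paths (13, 9) → (24, 18)) = C(22, 13) · C(20, 11) = 497420 · 167960 = 83546663200. Avoidance count = 353697121050 − 83546663200 = 270150457850.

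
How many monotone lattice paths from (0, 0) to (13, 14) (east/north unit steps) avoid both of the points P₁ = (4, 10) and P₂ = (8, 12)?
Number of paths = 17012530

Inclusion–exclusion. Total paths: C(27, 13) = 20058300. Through P₁: C(14, 4)·C(13, 9) = 715715. Through P₂: C(20, 8)·C(7, 5) = 2645370. Since P₁ is strictly southwest of P₂, a monotone path through both must visit P₁ then P₂; paths through both = C(14, 4)·C(6, 4)·C(7, 5) = 315315. Avoid both = 20058300 − 715715 − 2645370 + 315315 = 17012530.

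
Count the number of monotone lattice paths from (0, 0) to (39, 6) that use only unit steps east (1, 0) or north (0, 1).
Number of paths = 8145060

A monotone lattice path from (0, 0) to (39, 6) consists of 39 east steps and 6 north steps in some order, so it is determined by which 39 of the 45 steps are east. The count is C(45, 39) = 8145060.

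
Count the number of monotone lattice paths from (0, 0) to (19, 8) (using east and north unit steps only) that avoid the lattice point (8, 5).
Number of paths = 1751607

Total paths from (0, 0) to (19, 8): C(27, 19) = 2220075. Paths through (8, 5): (paths (0, 0) → (8, 5)) × (paths (8, 5) → (19, 8)) = C(13, 8) · C(14, 11) = 1287 · 364 = 468468. Avoidance count = 2220075 − 468468 = 1751607.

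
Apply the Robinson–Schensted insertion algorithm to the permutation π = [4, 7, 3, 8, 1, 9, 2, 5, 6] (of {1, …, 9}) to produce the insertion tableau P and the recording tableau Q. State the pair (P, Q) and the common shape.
P = [1, 2, 5, 6] / [3, 7, 8, 9] / [4];  Q = [1, 2, 4, 6] / [3, 7, 8, 9] / [5];  common shape = (4, 4, 1)

Row-insert the values π_1, π_2, … into P one at a time, bumping the leftmost entry strictly greater than the inserted value down to the next row. The recording tableau Q records, in position (i, j), the step at which that cell was added to P.
  Insert 4 (step 1): P = [4];  Q = [1]
  Insert 7 (step 2): P = [4, 7];  Q = [1, 2]
  Insert 3 (step 3): P = [3, 7] / [4];  Q = [1, 2] / [3]
  Insert 8 (step 4): P = [3, 7, 8] / [4];  Q = [1, 2, 4] / [3]
  Insert 1 (step 5): P = [1, 7, 8] / [3] / [4];  Q = [1, 2, 4] / [3] / [5]
  Insert 9 (step 6): P = [1, 7, 8, 9] / [3] / [4];  Q = [1, 2, 4, 6] / [3] / [5]
  Insert 2 (step 7): P = [1, 2, 8, 9] / [3, 7] / [4];  Q = [1, 2, 4, 6] / [3, 7] / [5]
  Insert 5 (step 8): P = [1, 2, 5, 9] / [3, 7, 8] / [4];  Q = [1, 2, 4, 6] / [3, 7, 8] / [5]
  Insert 6 (step 9): P = [1, 2, 5, 6] / [3, 7, 8, 9] / [4];  Q = [1, 2, 4, 6] / [3, 7, 8, 9] / [5]
Final shape: (4, 4, 1).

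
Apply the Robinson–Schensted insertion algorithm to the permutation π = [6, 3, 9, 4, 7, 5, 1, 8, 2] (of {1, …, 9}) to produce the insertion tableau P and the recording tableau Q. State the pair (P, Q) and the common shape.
P = [1, 2, 5, 8] / [3, 4] / [6, 7] / [9];  Q = [1, 3, 5, 8] / [2, 4] / [6, 9] / [7];  common shape = (4, 2, 2, 1)

Row-insert the values π_1, π_2, … into P one at a time, bumping the leftmost entry strictly greater than the inserted value down to the next row. The recording tableau Q records, in position (i, j), the step at which that cell was added to P.
  Insert 6 (step 1): P = [6];  Q = [1]
  Insert 3 (step 2): P = [3] / [6];  Q = [1] / [2]
  Insert 9 (step 3): P = [3, 9] / [6];  Q = [1, 3] / [2]
  Insert 4 (step 4): P = [3, 4] / [6, 9];  Q = [1, 3] / [2, 4]
  Insert 7 (step 5): P = [3, 4, 7] / [6, 9];  Q = [1, 3, 5] / [2, 4]
  Insert 5 (step 6): P = [3, 4, 5] / [6, 7] / [9];  Q = [1, 3, 5] / [2, 4] / [6]
  Insert 1 (step 7): P = [1, 4, 5] / [3, 7] / [6] / [9];  Q = [1, 3, 5] / [2, 4] / [6] / [7]
  Insert 8 (step 8): P = [1, 4, 5, 8] / [3, 7] / [6] / [9];  Q = [1, 3, 5, 8] / [2, 4] / [6] / [7]
  Insert 2 (step 9): P = [1, 2, 5, 8] / [3, 4] / [6, 7] / [9];  Q = [1, 3, 5, 8] / [2, 4] / [6, 9] / [7]
Final shape: (4, 2, 2, 1).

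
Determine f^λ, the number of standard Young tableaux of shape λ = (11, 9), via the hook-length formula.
# SYT of shape (11, 9) = 41990

Hook-length formula: f^λ = n! / Π hook(c), product over all cells c of the Young diagram. For λ = (11, 9), n = 20 boxes. Hook lengths by row (left-to-right, top-to-bottom): [12, 11, 10, 9, 8, 7, 6, 5, 4, 2, 1]; [9, 8, 7, 6, 5, 4, 3, 2, 1]. Product of hooks = 57940033536000. So f^λ = 20! / 57940033536000 = 2432902008176640000 / 57940033536000 = 41990.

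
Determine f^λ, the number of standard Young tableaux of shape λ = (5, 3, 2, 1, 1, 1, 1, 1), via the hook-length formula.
# SYT of shape (5, 3, 2, 1, 1, 1, 1, 1) = 100100

Hook-length formula: f^λ = n! / Π hook(c), product over all cells c of the Young diagram. For λ = (5, 3, 2, 1, 1, 1, 1, 1), n = 15 boxes. Hook lengths by row (left-to-right, top-to-bottom): [12, 6, 4, 2, 1]; [9, 3, 1]; [7, 1]; [5]; [4]; [3]; [2]; [1]. Product of hooks = 13063680. So f^λ = 15! / 13063680 = 1307674368000 / 13063680 = 100100.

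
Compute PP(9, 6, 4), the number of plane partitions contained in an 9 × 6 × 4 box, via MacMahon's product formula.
PP(9, 6, 4) = 559299781040

Evaluate the triple product over i = 1..9, j = 1..6, k = 1..4. The factors are (2/1) · (3/2) · (4/3) · (5/4) · (3/2) · (4/3) · (5/4) · (6/5) · … (216 factors total). The numerators and denominators telescope so the product is an integer; carrying out the multiplication exactly gives PP(9, 6, 4) = 559299781040.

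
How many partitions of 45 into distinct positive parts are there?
q(45) = 2048

A partition into distinct parts is a strictly decreasing sequence summing to n. The recurrence d(n, m) = d(n, m−1) + d(n−m, m−1) (use part m at most once) with q(n) = d(n, n) gives q(45) = 2048. (Euler's theorem: # distinct-part partitions = # odd-part partitions.)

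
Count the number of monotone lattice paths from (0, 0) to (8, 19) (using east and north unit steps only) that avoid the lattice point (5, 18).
Number of paths = 2085479

Total paths from (0, 0) to (8, 19): C(27, 8) = 2220075. Paths through (5, 18): (paths (0, 0) → (5, 18)) × (paths (5, 18) → (8, 19)) = C(23, 5) · C(4, 3) = 33649 · 4 = 134596. Avoidance count = 2220075 − 134596 = 2085479.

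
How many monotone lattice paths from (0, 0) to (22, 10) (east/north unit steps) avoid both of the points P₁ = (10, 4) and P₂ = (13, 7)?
Number of paths = 33279676

Inclusion–exclusion. Total paths: C(32, 22) = 64512240. Through P₁: C(14, 10)·C(18, 12) = 18582564. Through P₂: C(20, 13)·C(12, 9) = 17054400. Since P₁ is strictly southwest of P₂, a monotone path through both must visit P₁ then P₂; paths through both = C(14, 10)·C(6, 3)·C(12, 9) = 4404400. Avoid both = 64512240 − 18582564 − 17054400 + 4404400 = 33279676.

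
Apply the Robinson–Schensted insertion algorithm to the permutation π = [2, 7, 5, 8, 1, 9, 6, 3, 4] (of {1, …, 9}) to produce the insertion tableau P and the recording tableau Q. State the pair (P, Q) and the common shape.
P = [1, 3, 4, 9] / [2, 5, 6] / [7, 8];  Q = [1, 2, 4, 6] / [3, 7, 9] / [5, 8];  common shape = (4, 3, 2)

Row-insert the values π_1, π_2, … into P one at a time, bumping the leftmost entry strictly greater than the inserted value down to the next row. The recording tableau Q records, in position (i, j), the step at which that cell was added to P.
  Insert 2 (step 1): P = [2];  Q = [1]
  Insert 7 (step 2): P = [2, 7];  Q = [1, 2]
  Insert 5 (step 3): P = [2, 5] / [7];  Q = [1, 2] / [3]
  Insert 8 (step 4): P = [2, 5, 8] / [7];  Q = [1, 2, 4] / [3]
  Insert 1 (step 5): P = [1, 5, 8] / [2] / [7];  Q = [1, 2, 4] / [3] / [5]
  Insert 9 (step 6): P = [1, 5, 8, 9] / [2] / [7];  Q = [1, 2, 4, 6] / [3] / [5]
  Insert 6 (step 7): P = [1, 5, 6, 9] / [2, 8] / [7];  Q = [1, 2, 4, 6] / [3, 7] / [5]
  Insert 3 (step 8): P = [1, 3, 6, 9] / [2, 5] / [7, 8];  Q = [1, 2, 4, 6] / [3, 7] / [5, 8]
  Insert 4 (step 9): P = [1, 3, 4, 9] / [2, 5, 6] / [7, 8];  Q = [1, 2, 4, 6] / [3, 7, 9] / [5, 8]
Final shape: (4, 3, 2).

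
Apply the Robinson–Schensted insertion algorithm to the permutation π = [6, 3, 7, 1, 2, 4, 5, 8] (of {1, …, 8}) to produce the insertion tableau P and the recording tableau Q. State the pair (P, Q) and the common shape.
P = [1, 2, 4, 5, 8] / [3, 7] / [6];  Q = [1, 3, 6, 7, 8] / [2, 5] / [4];  common shape = (5, 2, 1)

Row-insert the values π_1, π_2, … into P one at a time, bumping the leftmost entry strictly greater than the inserted value down to the next row. The recording tableau Q records, in position (i, j), the step at which that cell was added to P.
  Insert 6 (step 1): P = [6];  Q = [1]
  Insert 3 (step 2): P = [3] / [6];  Q = [1] / [2]
  Insert 7 (step 3): P = [3, 7] / [6];  Q = [1, 3] / [2]
  Insert 1 (step 4): P = [1, 7] / [3] / [6];  Q = [1, 3] / [2] / [4]
  Insert 2 (step 5): P = [1, 2] / [3, 7] / [6];  Q = [1, 3] / [2, 5] / [4]
  Insert 4 (step 6): P = [1, 2, 4] / [3, 7] / [6];  Q = [1, 3, 6] / [2, 5] / [4]
  Insert 5 (step 7): P = [1, 2, 4, 5] / [3, 7] / [6];  Q = [1, 3, 6, 7] / [2, 5] / [4]
  Insert 8 (step 8): P = [1, 2, 4, 5, 8] / [3, 7] / [6];  Q = [1, 3, 6, 7, 8] / [2, 5] / [4]
Final shape: (5, 2, 1).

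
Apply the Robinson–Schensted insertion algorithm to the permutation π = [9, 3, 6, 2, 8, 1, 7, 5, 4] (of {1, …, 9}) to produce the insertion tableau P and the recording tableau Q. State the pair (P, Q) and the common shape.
P = [1, 4, 7] / [2, 5] / [3, 6] / [8] / [9];  Q = [1, 3, 5] / [2, 7] / [4, 8] / [6] / [9];  common shape = (3, 2, 2, 1, 1)

Row-insert the values π_1, π_2, … into P one at a time, bumping the leftmost entry strictly greater than the inserted value down to the next row. The recording tableau Q records, in position (i, j), the step at which that cell was added to P.
  Insert 9 (step 1): P = [9];  Q = [1]
  Insert 3 (step 2): P = [3] / [9];  Q = [1] / [2]
  Insert 6 (step 3): P = [3, 6] / [9];  Q = [1, 3] / [2]
  Insert 2 (step 4): P = [2, 6] / [3] / [9];  Q = [1, 3] / [2] / [4]
  Insert 8 (step 5): P = [2, 6, 8] / [3] / [9];  Q = [1, 3, 5] / [2] / [4]
  Insert 1 (step 6): P = [1, 6, 8] / [2] / [3] / [9];  Q = [1, 3, 5] / [2] / [4] / [6]
  Insert 7 (step 7): P = [1, 6, 7] / [2, 8] / [3] / [9];  Q = [1, 3, 5] / [2, 7] / [4] / [6]
  Insert 5 (step 8): P = [1, 5, 7] / [2, 6] / [3, 8] / [9];  Q = [1, 3, 5] / [2, 7] / [4, 8] / [6]
  Insert 4 (step 9): P = [1, 4, 7] / [2, 5] / [3, 6] / [8] / [9];  Q = [1, 3, 5] / [2, 7] / [4, 8] / [6] / [9]
Final shape: (3, 2, 2, 1, 1).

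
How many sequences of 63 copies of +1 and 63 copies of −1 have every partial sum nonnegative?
C_63 = 94295850558771979787935384946380125

These ballot sequences are counted by the Catalan number C_n = (1/(n + 1)) · C(2n, n). For n = 63: C_63 = (1/64) · C(126, 63) = 6034934435761406706427864636568328000/64 = 94295850558771979787935384946380125.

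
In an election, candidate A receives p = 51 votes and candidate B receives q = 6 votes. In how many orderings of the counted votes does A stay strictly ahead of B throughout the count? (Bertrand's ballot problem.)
Strict-lead orderings = 28648620

Total orderings of the 57 votes with 51 for A: C(57, 51) = 36288252. By the Bertrand ballot formula (Cycle Lemma / reflection principle), the number of orderings in which A is strictly ahead of B throughout is (p − q)/(p + q) · C(p + q, p) = (51 − 6)/(51 + 6) · 36288252 = 28648620.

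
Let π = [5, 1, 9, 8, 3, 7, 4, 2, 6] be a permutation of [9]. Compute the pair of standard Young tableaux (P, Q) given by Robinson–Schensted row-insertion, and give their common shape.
P = [1, 2, 4, 6] / [3, 7] / [5] / [8] / [9];  Q = [1, 3, 6, 9] / [2, 4] / [5] / [7] / [8];  common shape = (4, 2, 1, 1, 1)

Row-insert the values π_1, π_2, … into P one at a time, bumping the leftmost entry strictly greater than the inserted value down to the next row. The recording tableau Q records, in position (i, j), the step at which that cell was added to P.
  Insert 5 (step 1): P = [5];  Q = [1]
  Insert 1 (step 2): P = [1] / [5];  Q = [1] / [2]
  Insert 9 (step 3): P = [1, 9] / [5];  Q = [1, 3] / [2]
  Insert 8 (step 4): P = [1, 8] / [5, 9];  Q = [1, 3] / [2, 4]
  Insert 3 (step 5): P = [1, 3] / [5, 8] / [9];  Q = [1, 3] / [2, 4] / [5]
  Insert 7 (step 6): P = [1, 3, 7] / [5, 8] / [9];  Q = [1, 3, 6] / [2, 4] / [5]
  Insert 4 (step 7): P = [1, 3, 4] / [5, 7] / [8] / [9];  Q = [1, 3, 6] / [2, 4] / [5] / [7]
  Insert 2 (step 8): P = [1, 2, 4] / [3, 7] / [5] / [8] / [9];  Q = [1, 3, 6] / [2, 4] / [5] / [7] / [8]
  Insert 6 (step 9): P = [1, 2, 4, 6] / [3, 7] / [5] / [8] / [9];  Q = [1, 3, 6, 9] / [2, 4] / [5] / [7] / [8]
Final shape: (4, 2, 1, 1, 1).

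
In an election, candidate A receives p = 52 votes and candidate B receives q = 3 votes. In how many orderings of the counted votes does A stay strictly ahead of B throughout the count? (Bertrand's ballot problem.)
Strict-lead orderings = 23373

Total orderings of the 55 votes with 52 for A: C(55, 52) = 26235. By the Bertrand ballot formula (Cycle Lemma / reflection principle), the number of orderings in which A is strictly ahead of B throughout is (p − q)/(p + q) · C(p + q, p) = (52 − 3)/(52 + 3) · 26235 = 23373.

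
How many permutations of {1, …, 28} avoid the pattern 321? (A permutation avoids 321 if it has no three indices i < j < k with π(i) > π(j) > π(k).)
C_28 = 263747951750360

These 321-avoiding permutations are counted by the Catalan number C_n = (1/(n + 1)) · C(2n, n). For n = 28: C_28 = (1/29) · C(56, 28) = 7648690600760440/29 = 263747951750360.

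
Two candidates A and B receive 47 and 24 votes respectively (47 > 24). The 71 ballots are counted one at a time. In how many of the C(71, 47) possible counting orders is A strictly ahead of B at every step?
Strict-lead orderings = 1716957917634250200

Total orderings of the 71 votes with 47 for A: C(71, 47) = 5300174441392685400. By the Bertrand ballot formula (Cycle Lemma / reflection principle), the number of orderings in which A is strictly ahead of B throughout is (p − q)/(p + q) · C(p + q, p) = (47 − 24)/(47 + 24) · 5300174441392685400 = 1716957917634250200.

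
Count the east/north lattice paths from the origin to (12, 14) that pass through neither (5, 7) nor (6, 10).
Number of paths = 5923156

Inclusion–exclusion. Total paths: C(26, 12) = 9657700. Through P₁: C(12, 5)·C(14, 7) = 2718144. Through P₂: C(16, 6)·C(10, 6) = 1681680. Since P₁ is strictly southwest of P₂, a monotone path through both must visit P₁ then P₂; paths through both = C(12, 5)·C(4, 1)·C(10, 6) = 665280. Avoid both = 9657700 − 2718144 − 1681680 + 665280 = 5923156.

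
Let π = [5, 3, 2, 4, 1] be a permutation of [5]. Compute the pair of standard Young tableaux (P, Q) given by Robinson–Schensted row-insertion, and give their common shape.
P = [1, 4] / [2] / [3] / [5];  Q = [1, 4] / [2] / [3] / [5];  common shape = (2, 1, 1, 1)

Row-insert the values π_1, π_2, … into P one at a time, bumping the leftmost entry strictly greater than the inserted value down to the next row. The recording tableau Q records, in position (i, j), the step at which that cell was added to P.
  Insert 5 (step 1): P = [5];  Q = [1]
  Insert 3 (step 2): P = [3] / [5];  Q = [1] / [2]
  Insert 2 (step 3): P = [2] / [3] / [5];  Q = [1] / [2] / [3]
  Insert 4 (step 4): P = [2, 4] / [3] / [5];  Q = [1, 4] / [2] / [3]
  Insert 1 (step 5): P = [1, 4] / [2] / [3] / [5];  Q = [1, 4] / [2] / [3] / [5]
Final shape: (2, 1, 1, 1).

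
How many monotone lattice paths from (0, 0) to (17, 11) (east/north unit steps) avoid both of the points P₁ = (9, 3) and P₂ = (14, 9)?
Number of paths = 11487280

Inclusion–exclusion. Total paths: C(28, 17) = 21474180. Through P₁: C(12, 9)·C(16, 8) = 2831400. Through P₂: C(23, 14)·C(5, 3) = 8171900. Since P₁ is strictly southwest of P₂, a monotone path through both must visit P₁ then P₂; paths through both = C(12, 9)·C(11, 5)·C(5, 3) = 1016400. Avoid both = 21474180 − 2831400 − 8171900 + 1016400 = 11487280.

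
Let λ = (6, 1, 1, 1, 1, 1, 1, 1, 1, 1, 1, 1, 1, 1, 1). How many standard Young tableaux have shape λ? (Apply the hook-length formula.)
# SYT of shape (6, 1, 1, 1, 1, 1, 1, 1, 1, 1, 1, 1, 1, 1, 1) = 11628

Hook-length formula: f^λ = n! / Π hook(c), product over all cells c of the Young diagram. For λ = (6, 1, 1, 1, 1, 1, 1, 1, 1, 1, 1, 1, 1, 1, 1), n = 20 boxes. Hook lengths by row (left-to-right, top-to-bottom): [20, 5, 4, 3, 2, 1]; [14]; [13]; [12]; [11]; [10]; [9]; [8]; [7]; [6]; [5]; [4]; [3]; [2]; [1]. Product of hooks = 209227898880000. So f^λ = 20! / 209227898880000 = 2432902008176640000 / 209227898880000 = 11628.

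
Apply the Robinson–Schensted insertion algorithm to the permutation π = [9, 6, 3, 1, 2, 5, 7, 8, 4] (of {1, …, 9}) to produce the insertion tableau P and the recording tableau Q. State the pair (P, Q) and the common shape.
P = [1, 2, 4, 7, 8] / [3, 5] / [6] / [9];  Q = [1, 5, 6, 7, 8] / [2, 9] / [3] / [4];  common shape = (5, 2, 1, 1)

Row-insert the values π_1, π_2, … into P one at a time, bumping the leftmost entry strictly greater than the inserted value down to the next row. The recording tableau Q records, in position (i, j), the step at which that cell was added to P.
  Insert 9 (step 1): P = [9];  Q = [1]
  Insert 6 (step 2): P = [6] / [9];  Q = [1] / [2]
  Insert 3 (step 3): P = [3] / [6] / [9];  Q = [1] / [2] / [3]
  Insert 1 (step 4): P = [1] / [3] / [6] / [9];  Q = [1] / [2] / [3] / [4]
  Insert 2 (step 5): P = [1, 2] / [3] / [6] / [9];  Q = [1, 5] / [2] / [3] / [4]
  Insert 5 (step 6): P = [1, 2, 5] / [3] / [6] / [9];  Q = [1, 5, 6] / [2] / [3] / [4]
  Insert 7 (step 7): P = [1, 2, 5, 7] / [3] / [6] / [9];  Q = [1, 5, 6, 7] / [2] / [3] / [4]
  Insert 8 (step 8): P = [1, 2, 5, 7, 8] / [3] / [6] / [9];  Q = [1, 5, 6, 7, 8] / [2] / [3] / [4]
  Insert 4 (step 9): P = [1, 2, 4, 7, 8] / [3, 5] / [6] / [9];  Q = [1, 5, 6, 7, 8] / [2, 9] / [3] / [4]
Final shape: (5, 2, 1, 1).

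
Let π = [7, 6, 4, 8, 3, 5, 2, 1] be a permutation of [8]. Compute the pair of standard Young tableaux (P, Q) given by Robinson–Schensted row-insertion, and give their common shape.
P = [1, 5] / [2, 8] / [3] / [4] / [6] / [7];  Q = [1, 4] / [2, 6] / [3] / [5] / [7] / [8];  common shape = (2, 2, 1, 1, 1, 1)

Row-insert the values π_1, π_2, … into P one at a time, bumping the leftmost entry strictly greater than the inserted value down to the next row. The recording tableau Q records, in position (i, j), the step at which that cell was added to P.
  Insert 7 (step 1): P = [7];  Q = [1]
  Insert 6 (step 2): P = [6] / [7];  Q = [1] / [2]
  Insert 4 (step 3): P = [4] / [6] / [7];  Q = [1] / [2] / [3]
  Insert 8 (step 4): P = [4, 8] / [6] / [7];  Q = [1, 4] / [2] / [3]
  Insert 3 (step 5): P = [3, 8] / [4] / [6] / [7];  Q = [1, 4] / [2] / [3] / [5]
  Insert 5 (step 6): P = [3, 5] / [4, 8] / [6] / [7];  Q = [1, 4] / [2, 6] / [3] / [5]
  Insert 2 (step 7): P = [2, 5] / [3, 8] / [4] / [6] / [7];  Q = [1, 4] / [2, 6] / [3] / [5] / [7]
  Insert 1 (step 8): P = [1, 5] / [2, 8] / [3] / [4] / [6] / [7];  Q = [1, 4] / [2, 6] / [3] / [5] / [7] / [8]
Final shape: (2, 2, 1, 1, 1, 1).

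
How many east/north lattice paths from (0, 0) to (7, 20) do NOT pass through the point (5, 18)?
Number of paths = 686136

Total paths from (0, 0) to (7, 20): C(27, 7) = 888030. Paths through (5, 18): (paths (0, 0) → (5, 18)) × (paths (5, 18) → (7, 20)) = C(23, 5) · C(4, 2) = 33649 · 6 = 201894. Avoidance count = 888030 − 201894 = 686136.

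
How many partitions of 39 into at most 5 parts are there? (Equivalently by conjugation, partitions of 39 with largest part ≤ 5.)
p(39, parts ≤ 5) = 1602

Use the recurrence p(n, m) = p(n, m−1) + p(n−m, m): either the largest part is < m (count p(n, m−1)) or the largest part is exactly m (remove one copy of m, count p(n−m, m)). With p(0, ·) = 1 this gives p(39, parts ≤ 5) = 1602. (By conjugating Young diagrams, this also counts partitions of 39 into at most 5 parts.)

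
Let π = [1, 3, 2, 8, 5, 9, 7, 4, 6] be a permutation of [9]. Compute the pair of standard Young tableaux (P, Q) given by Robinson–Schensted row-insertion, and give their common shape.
P = [1, 2, 4, 6] / [3, 5, 7] / [8, 9];  Q = [1, 2, 4, 6] / [3, 5, 7] / [8, 9];  common shape = (4, 3, 2)

Row-insert the values π_1, π_2, … into P one at a time, bumping the leftmost entry strictly greater than the inserted value down to the next row. The recording tableau Q records, in position (i, j), the step at which that cell was added to P.
  Insert 1 (step 1): P = [1];  Q = [1]
  Insert 3 (step 2): P = [1, 3];  Q = [1, 2]
  Insert 2 (step 3): P = [1, 2] / [3];  Q = [1, 2] / [3]
  Insert 8 (step 4): P = [1, 2, 8] / [3];  Q = [1, 2, 4] / [3]
  Insert 5 (step 5): P = [1, 2, 5] / [3, 8];  Q = [1, 2, 4] / [3, 5]
  Insert 9 (step 6): P = [1, 2, 5, 9] / [3, 8];  Q = [1, 2, 4, 6] / [3, 5]
  Insert 7 (step 7): P = [1, 2, 5, 7] / [3, 8, 9];  Q = [1, 2, 4, 6] / [3, 5, 7]
  Insert 4 (step 8): P = [1, 2, 4, 7] / [3, 5, 9] / [8];  Q = [1, 2, 4, 6] / [3, 5, 7] / [8]
  Insert 6 (step 9): P = [1, 2, 4, 6] / [3, 5, 7] / [8, 9];  Q = [1, 2, 4, 6] / [3, 5, 7] / [8, 9]
Final shape: (4, 3, 2).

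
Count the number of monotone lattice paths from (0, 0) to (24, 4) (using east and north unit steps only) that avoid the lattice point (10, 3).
Number of paths = 16185

Total paths from (0, 0) to (24, 4): C(28, 24) = 20475. Paths through (10, 3): (paths (0, 0) → (10, 3)) × (paths (10, 3) → (24, 4)) = C(13, 10) · C(15, 14) = 286 · 15 = 4290. Avoidance count = 20475 − 4290 = 16185.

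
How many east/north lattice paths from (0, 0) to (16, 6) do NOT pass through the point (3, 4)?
Number of paths = 70938

Total paths from (0, 0) to (16, 6): C(22, 16) = 74613. Paths through (3, 4): (paths (0, 0) → (3, 4)) × (paths (3, 4) → (16, 6)) = C(7, 3) · C(15, 13) = 35 · 105 = 3675. Avoidance count = 74613 − 3675 = 70938.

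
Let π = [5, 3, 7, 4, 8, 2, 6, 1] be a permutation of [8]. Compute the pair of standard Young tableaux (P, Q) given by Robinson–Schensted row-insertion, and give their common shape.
P = [1, 4, 6] / [2, 7, 8] / [3] / [5];  Q = [1, 3, 5] / [2, 4, 7] / [6] / [8];  common shape = (3, 3, 1, 1)

Row-insert the values π_1, π_2, … into P one at a time, bumping the leftmost entry strictly greater than the inserted value down to the next row. The recording tableau Q records, in position (i, j), the step at which that cell was added to P.
  Insert 5 (step 1): P = [5];  Q = [1]
  Insert 3 (step 2): P = [3] / [5];  Q = [1] / [2]
  Insert 7 (step 3): P = [3, 7] / [5];  Q = [1, 3] / [2]
  Insert 4 (step 4): P = [3, 4] / [5, 7];  Q = [1, 3] / [2, 4]
  Insert 8 (step 5): P = [3, 4, 8] / [5, 7];  Q = [1, 3, 5] / [2, 4]
  Insert 2 (step 6): P = [2, 4, 8] / [3, 7] / [5];  Q = [1, 3, 5] / [2, 4] / [6]
  Insert 6 (step 7): P = [2, 4, 6] / [3, 7, 8] / [5];  Q = [1, 3, 5] / [2, 4, 7] / [6]
  Insert 1 (step 8): P = [1, 4, 6] / [2, 7, 8] / [3] / [5];  Q = [1, 3, 5] / [2, 4, 7] / [6] / [8]
Final shape: (3, 3, 1, 1).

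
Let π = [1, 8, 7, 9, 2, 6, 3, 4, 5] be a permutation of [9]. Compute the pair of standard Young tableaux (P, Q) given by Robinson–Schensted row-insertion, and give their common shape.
P = [1, 2, 3, 4, 5] / [6, 9] / [7] / [8];  Q = [1, 2, 4, 8, 9] / [3, 6] / [5] / [7];  common shape = (5, 2, 1, 1)

Row-insert the values π_1, π_2, … into P one at a time, bumping the leftmost entry strictly greater than the inserted value down to the next row. The recording tableau Q records, in position (i, j), the step at which that cell was added to P.
  Insert 1 (step 1): P = [1];  Q = [1]
  Insert 8 (step 2): P = [1, 8];  Q = [1, 2]
  Insert 7 (step 3): P = [1, 7] / [8];  Q = [1, 2] / [3]
  Insert 9 (step 4): P = [1, 7, 9] / [8];  Q = [1, 2, 4] / [3]
  Insert 2 (step 5): P = [1, 2, 9] / [7] / [8];  Q = [1, 2, 4] / [3] / [5]
  Insert 6 (step 6): P = [1, 2, 6] / [7, 9] / [8];  Q = [1, 2, 4] / [3, 6] / [5]
  Insert 3 (step 7): P = [1, 2, 3] / [6, 9] / [7] / [8];  Q = [1, 2, 4] / [3, 6] / [5] / [7]
  Insert 4 (step 8): P = [1, 2, 3, 4] / [6, 9] / [7] / [8];  Q = [1, 2, 4, 8] / [3, 6] / [5] / [7]
  Insert 5 (step 9): P = [1, 2, 3, 4, 5] / [6, 9] / [7] / [8];  Q = [1, 2, 4, 8, 9] / [3, 6] / [5] / [7]
Final shape: (5, 2, 1, 1).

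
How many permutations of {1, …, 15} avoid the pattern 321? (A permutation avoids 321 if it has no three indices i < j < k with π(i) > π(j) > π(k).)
C_15 = 9694845

These 321-avoiding permutations are counted by the Catalan number C_n = (1/(n + 1)) · C(2n, n). For n = 15: C_15 = (1/16) · C(30, 15) = 155117520/16 = 9694845.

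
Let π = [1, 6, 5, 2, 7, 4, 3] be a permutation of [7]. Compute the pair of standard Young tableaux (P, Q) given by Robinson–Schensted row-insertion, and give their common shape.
P = [1, 2, 3] / [4, 7] / [5] / [6];  Q = [1, 2, 5] / [3, 6] / [4] / [7];  common shape = (3, 2, 1, 1)

Row-insert the values π_1, π_2, … into P one at a time, bumping the leftmost entry strictly greater than the inserted value down to the next row. The recording tableau Q records, in position (i, j), the step at which that cell was added to P.
  Insert 1 (step 1): P = [1];  Q = [1]
  Insert 6 (step 2): P = [1, 6];  Q = [1, 2]
  Insert 5 (step 3): P = [1, 5] / [6];  Q = [1, 2] / [3]
  Insert 2 (step 4): P = [1, 2] / [5] / [6];  Q = [1, 2] / [3] / [4]
  Insert 7 (step 5): P = [1, 2, 7] / [5] / [6];  Q = [1, 2, 5] / [3] / [4]
  Insert 4 (step 6): P = [1, 2, 4] / [5, 7] / [6];  Q = [1, 2, 5] / [3, 6] / [4]
  Insert 3 (step 7): P = [1, 2, 3] / [4, 7] / [5] / [6];  Q = [1, 2, 5] / [3, 6] / [4] / [7]
Final shape: (3, 2, 1, 1).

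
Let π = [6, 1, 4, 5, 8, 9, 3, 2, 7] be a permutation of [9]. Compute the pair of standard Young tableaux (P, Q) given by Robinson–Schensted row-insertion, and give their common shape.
P = [1, 2, 5, 7, 9] / [3, 8] / [4] / [6];  Q = [1, 3, 4, 5, 6] / [2, 9] / [7] / [8];  common shape = (5, 2, 1, 1)

Row-insert the values π_1, π_2, … into P one at a time, bumping the leftmost entry strictly greater than the inserted value down to the next row. The recording tableau Q records, in position (i, j), the step at which that cell was added to P.
  Insert 6 (step 1): P = [6];  Q = [1]
  Insert 1 (step 2): P = [1] / [6];  Q = [1] / [2]
  Insert 4 (step 3): P = [1, 4] / [6];  Q = [1, 3] / [2]
  Insert 5 (step 4): P = [1, 4, 5] / [6];  Q = [1, 3, 4] / [2]
  Insert 8 (step 5): P = [1, 4, 5, 8] / [6];  Q = [1, 3, 4, 5] / [2]
  Insert 9 (step 6): P = [1, 4, 5, 8, 9] / [6];  Q = [1, 3, 4, 5, 6] / [2]
  Insert 3 (step 7): P = [1, 3, 5, 8, 9] / [4] / [6];  Q = [1, 3, 4, 5, 6] / [2] / [7]
  Insert 2 (step 8): P = [1, 2, 5, 8, 9] / [3] / [4] / [6];  Q = [1, 3, 4, 5, 6] / [2] / [7] / [8]
  Insert 7 (step 9): P = [1, 2, 5, 7, 9] / [3, 8] / [4] / [6];  Q = [1, 3, 4, 5, 6] / [2, 9] / [7] / [8]
Final shape: (5, 2, 1, 1).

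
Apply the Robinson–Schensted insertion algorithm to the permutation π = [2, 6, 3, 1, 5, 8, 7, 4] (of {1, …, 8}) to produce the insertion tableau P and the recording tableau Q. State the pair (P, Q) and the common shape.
P = [1, 3, 4, 7] / [2, 5] / [6, 8];  Q = [1, 2, 5, 6] / [3, 7] / [4, 8];  common shape = (4, 2, 2)

Row-insert the values π_1, π_2, … into P one at a time, bumping the leftmost entry strictly greater than the inserted value down to the next row. The recording tableau Q records, in position (i, j), the step at which that cell was added to P.
  Insert 2 (step 1): P = [2];  Q = [1]
  Insert 6 (step 2): P = [2, 6];  Q = [1, 2]
  Insert 3 (step 3): P = [2, 3] / [6];  Q = [1, 2] / [3]
  Insert 1 (step 4): P = [1, 3] / [2] / [6];  Q = [1, 2] / [3] / [4]
  Insert 5 (step 5): P = [1, 3, 5] / [2] / [6];  Q = [1, 2, 5] / [3] / [4]
  Insert 8 (step 6): P = [1, 3, 5, 8] / [2] / [6];  Q = [1, 2, 5, 6] / [3] / [4]
  Insert 7 (step 7): P = [1, 3, 5, 7] / [2, 8] / [6];  Q = [1, 2, 5, 6] / [3, 7] / [4]
  Insert 4 (step 8): P = [1, 3, 4, 7] / [2, 5] / [6, 8];  Q = [1, 2, 5, 6] / [3, 7] / [4, 8]
Final shape: (4, 2, 2).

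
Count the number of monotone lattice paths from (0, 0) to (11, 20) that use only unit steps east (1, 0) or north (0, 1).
Number of paths = 84672315

A monotone lattice path from (0, 0) to (11, 20) consists of 11 east steps and 20 north steps in some order, so it is determined by which 11 of the 31 steps are east. The count is C(31, 11) = 84672315.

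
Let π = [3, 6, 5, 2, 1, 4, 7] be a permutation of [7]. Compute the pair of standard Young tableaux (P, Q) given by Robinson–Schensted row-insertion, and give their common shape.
P = [1, 4, 7] / [2, 5] / [3] / [6];  Q = [1, 2, 7] / [3, 6] / [4] / [5];  common shape = (3, 2, 1, 1)

Row-insert the values π_1, π_2, … into P one at a time, bumping the leftmost entry strictly greater than the inserted value down to the next row. The recording tableau Q records, in position (i, j), the step at which that cell was added to P.
  Insert 3 (step 1): P = [3];  Q = [1]
  Insert 6 (step 2): P = [3, 6];  Q = [1, 2]
  Insert 5 (step 3): P = [3, 5] / [6];  Q = [1, 2] / [3]
  Insert 2 (step 4): P = [2, 5] / [3] / [6];  Q = [1, 2] / [3] / [4]
  Insert 1 (step 5): P = [1, 5] / [2] / [3] / [6];  Q = [1, 2] / [3] / [4] / [5]
  Insert 4 (step 6): P = [1, 4] / [2, 5] / [3] / [6];  Q = [1, 2] / [3, 6] / [4] / [5]
  Insert 7 (step 7): P = [1, 4, 7] / [2, 5] / [3] / [6];  Q = [1, 2, 7] / [3, 6] / [4] / [5]
Final shape: (3, 2, 1, 1).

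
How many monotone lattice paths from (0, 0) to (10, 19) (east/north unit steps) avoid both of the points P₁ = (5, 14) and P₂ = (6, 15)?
Number of paths = 14929194

Inclusion–exclusion. Total paths: C(29, 10) = 20030010. Through P₁: C(19, 5)·C(10, 5) = 2930256. Through P₂: C(21, 6)·C(8, 4) = 3798480. Since P₁ is strictly southwest of P₂, a monotone path through both must visit P₁ then P₂; paths through both = C(19, 5)·C(2, 1)·C(8, 4) = 1627920. Avoid both = 20030010 − 2930256 − 3798480 + 1627920 = 14929194.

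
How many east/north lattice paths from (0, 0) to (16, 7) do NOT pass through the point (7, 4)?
Number of paths = 172557

Total paths from (0, 0) to (16, 7): C(23, 16) = 245157. Paths through (7, 4): (paths (0, 0) → (7, 4)) × (paths (7, 4) → (16, 7)) = C(11, 7) · C(12, 9) = 330 · 220 = 72600. Avoidance count = 245157 − 72600 = 172557.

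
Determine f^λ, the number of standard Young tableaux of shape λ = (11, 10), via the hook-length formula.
# SYT of shape (11, 10) = 58786

Hook-length formula: f^λ = n! / Π hook(c), product over all cells c of the Young diagram. For λ = (11, 10), n = 21 boxes. Hook lengths by row (left-to-right, top-to-bottom): [12, 11, 10, 9, 8, 7, 6, 5, 4, 3, 1]; [10, 9, 8, 7, 6, 5, 4, 3, 2, 1]. Product of hooks = 869100503040000. So f^λ = 21! / 869100503040000 = 51090942171709440000 / 869100503040000 = 58786.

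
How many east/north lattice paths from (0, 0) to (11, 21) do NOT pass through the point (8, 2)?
Number of paths = 128955180

Total paths from (0, 0) to (11, 21): C(32, 11) = 129024480. Paths through (8, 2): (paths (0, 0) → (8, 2)) × (paths (8, 2) → (11, 21)) = C(10, 8) · C(22, 3) = 45 · 1540 = 69300. Avoidance count = 129024480 − 69300 = 128955180.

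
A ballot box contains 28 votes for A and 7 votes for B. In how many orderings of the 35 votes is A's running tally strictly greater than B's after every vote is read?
Strict-lead orderings = 4034712

Total orderings of the 35 votes with 28 for A: C(35, 28) = 6724520. By the Bertrand ballot formula (Cycle Lemma / reflection principle), the number of orderings in which A is strictly ahead of B throughout is (p − q)/(p + q) · C(p + q, p) = (28 − 7)/(28 + 7) · 6724520 = 4034712.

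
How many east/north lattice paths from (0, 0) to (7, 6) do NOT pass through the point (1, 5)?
Number of paths = 1674

Total paths from (0, 0) to (7, 6): C(13, 7) = 1716. Paths through (1, 5): (paths (0, 0) → (1, 5)) × (paths (1, 5) → (7, 6)) = C(6, 1) · C(7, 6) = 6 · 7 = 42. Avoidance count = 1716 − 42 = 1674.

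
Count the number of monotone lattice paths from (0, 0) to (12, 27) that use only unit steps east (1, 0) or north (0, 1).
Number of paths = 3910797436

A monotone lattice path from (0, 0) to (12, 27) consists of 12 east steps and 27 north steps in some order, so it is determined by which 12 of the 39 steps are east. The count is C(39, 12) = 3910797436.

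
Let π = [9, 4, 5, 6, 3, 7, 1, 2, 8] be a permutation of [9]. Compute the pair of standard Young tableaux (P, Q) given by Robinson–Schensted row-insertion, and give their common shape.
P = [1, 2, 6, 7, 8] / [3, 5] / [4] / [9];  Q = [1, 3, 4, 6, 9] / [2, 8] / [5] / [7];  common shape = (5, 2, 1, 1)

Row-insert the values π_1, π_2, … into P one at a time, bumping the leftmost entry strictly greater than the inserted value down to the next row. The recording tableau Q records, in position (i, j), the step at which that cell was added to P.
  Insert 9 (step 1): P = [9];  Q = [1]
  Insert 4 (step 2): P = [4] / [9];  Q = [1] / [2]
  Insert 5 (step 3): P = [4, 5] / [9];  Q = [1, 3] / [2]
  Insert 6 (step 4): P = [4, 5, 6] / [9];  Q = [1, 3, 4] / [2]
  Insert 3 (step 5): P = [3, 5, 6] / [4] / [9];  Q = [1, 3, 4] / [2] / [5]
  Insert 7 (step 6): P = [3, 5, 6, 7] / [4] / [9];  Q = [1, 3, 4, 6] / [2] / [5]
  Insert 1 (step 7): P = [1, 5, 6, 7] / [3] / [4] / [9];  Q = [1, 3, 4, 6] / [2] / [5] / [7]
  Insert 2 (step 8): P = [1, 2, 6, 7] / [3, 5] / [4] / [9];  Q = [1, 3, 4, 6] / [2, 8] / [5] / [7]
  Insert 8 (step 9): P = [1, 2, 6, 7, 8] / [3, 5] / [4] / [9];  Q = [1, 3, 4, 6, 9] / [2, 8] / [5] / [7]
Final shape: (5, 2, 1, 1).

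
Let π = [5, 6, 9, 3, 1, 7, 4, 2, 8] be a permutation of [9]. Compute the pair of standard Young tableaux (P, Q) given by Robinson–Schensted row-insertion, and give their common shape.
P = [1, 2, 7, 8] / [3, 4] / [5, 6] / [9];  Q = [1, 2, 3, 9] / [4, 6] / [5, 7] / [8];  common shape = (4, 2, 2, 1)

Row-insert the values π_1, π_2, … into P one at a time, bumping the leftmost entry strictly greater than the inserted value down to the next row. The recording tableau Q records, in position (i, j), the step at which that cell was added to P.
  Insert 5 (step 1): P = [5];  Q = [1]
  Insert 6 (step 2): P = [5, 6];  Q = [1, 2]
  Insert 9 (step 3): P = [5, 6, 9];  Q = [1, 2, 3]
  Insert 3 (step 4): P = [3, 6, 9] / [5];  Q = [1, 2, 3] / [4]
  Insert 1 (step 5): P = [1, 6, 9] / [3] / [5];  Q = [1, 2, 3] / [4] / [5]
  Insert 7 (step 6): P = [1, 6, 7] / [3, 9] / [5];  Q = [1, 2, 3] / [4, 6] / [5]
  Insert 4 (step 7): P = [1, 4, 7] / [3, 6] / [5, 9];  Q = [1, 2, 3] / [4, 6] / [5, 7]
  Insert 2 (step 8): P = [1, 2, 7] / [3, 4] / [5, 6] / [9];  Q = [1, 2, 3] / [4, 6] / [5, 7] / [8]
  Insert 8 (step 9): P = [1, 2, 7, 8] / [3, 4] / [5, 6] / [9];  Q = [1, 2, 3, 9] / [4, 6] / [5, 7] / [8]
Final shape: (4, 2, 2, 1).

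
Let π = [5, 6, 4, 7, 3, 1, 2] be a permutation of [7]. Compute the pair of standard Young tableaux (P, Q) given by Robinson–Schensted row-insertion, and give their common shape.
P = [1, 2, 7] / [3, 6] / [4] / [5];  Q = [1, 2, 4] / [3, 7] / [5] / [6];  common shape = (3, 2, 1, 1)

Row-insert the values π_1, π_2, … into P one at a time, bumping the leftmost entry strictly greater than the inserted value down to the next row. The recording tableau Q records, in position (i, j), the step at which that cell was added to P.
  Insert 5 (step 1): P = [5];  Q = [1]
  Insert 6 (step 2): P = [5, 6];  Q = [1, 2]
  Insert 4 (step 3): P = [4, 6] / [5];  Q = [1, 2] / [3]
  Insert 7 (step 4): P = [4, 6, 7] / [5];  Q = [1, 2, 4] / [3]
  Insert 3 (step 5): P = [3, 6, 7] / [4] / [5];  Q = [1, 2, 4] / [3] / [5]
  Insert 1 (step 6): P = [1, 6, 7] / [3] / [4] / [5];  Q = [1, 2, 4] / [3] / [5] / [6]
  Insert 2 (step 7): P = [1, 2, 7] / [3, 6] / [4] / [5];  Q = [1, 2, 4] / [3, 7] / [5] / [6]
Final shape: (3, 2, 1, 1).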